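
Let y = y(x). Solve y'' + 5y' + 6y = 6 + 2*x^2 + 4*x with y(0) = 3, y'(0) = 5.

Characteristic equation r² + 5r + 6 = 0 factors as (r + 3)(r + 2) = 0, so r = -3, -2.
Hence y_h = C1*exp(-3*x) + C2*exp(-2*x).
For the particular solution try y_p = A0 + A1*x + A2*x^2. Substituting and matching coefficients of each power of x gives A0 = 43/54, A1 = 1/9, A2 = 1/3, so y_p = 43/54 + x^2/3 + x/9.
General solution: y = 43/54 + x^2/3 + x/9 + C1*exp(-3*x) + C2*exp(-2*x).
Apply the initial conditions: y(0) = 43/54 + C1 + C2 = 3 and y'(0) = 1/9 - 3*C1 - 2*C2 = 5. Solving gives C1 = -251/27, C2 = 23/2.

y = 43/54 - 251*exp(-3*x)/27 + x**2/3 + x/9 + 23*exp(-2*x)/2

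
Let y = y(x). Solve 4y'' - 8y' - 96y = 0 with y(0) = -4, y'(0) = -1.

y = -23*exp(-4*x)/10 - 17*exp(6*x)/10

Divide through by 4: y'' - 2y' - 24y = 0.
Characteristic equation r² - 2r - 24 = 0 factors as (r - 6)(r + 4) = 0, so r = 6, -4.
Hence y_h = C1*exp(6*x) + C2*exp(-4*x).
Apply the initial conditions: y(0) = C1 + C2 = -4 and y'(0) = -4*C2 + 6*C1 = -1. Solving gives C1 = -17/10, C2 = -23/10.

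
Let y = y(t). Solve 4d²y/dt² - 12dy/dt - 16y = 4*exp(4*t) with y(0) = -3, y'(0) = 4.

Divide through by 4: y'' - 3y' - 4y = exp(4*t).
Characteristic equation r² - 3r - 4 = 0 factors as (r + 1)(r - 4) = 0, so r = -1, 4.
Hence y_h = C1*exp(-t) + C2*exp(4*t).
Since exp(4*t) solves the homogeneous equation (r = 4 is a root of multiplicity 1), multiply the trial by t. Try y_p = A*t*exp(4*t). Substituting into the equation and dividing by exp(4*t) gives A = 1/5, so y_p = t*exp(4*t)/5.
General solution: y = C1*exp(-t) + C2*exp(4*t) + t*exp(4*t)/5.
Apply the initial conditions: y(0) = C1 + C2 = -3 and y'(0) = 1/5 - C1 + 4*C2 = 4. Solving gives C1 = -79/25, C2 = 4/25.

y = -79*exp(-t)/25 + 4*exp(4*t)/25 + t*exp(4*t)/5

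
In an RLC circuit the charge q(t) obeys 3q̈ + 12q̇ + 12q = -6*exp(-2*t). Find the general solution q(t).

q = C1*exp(-2*t) - t**2*exp(-2*t) + C2*t*exp(-2*t)

Divide through by 3: q'' + 4q' + 4q = -2*exp(-2*t).
Characteristic equation r² + 4r + 4 = 0 has discriminant (4)² - 4·(4) = 0, so r = -2 is a repeated root.
Hence q_h = (C1 + C2*t)*exp(-2*t).
Since exp(-2*t) solves the homogeneous equation (r = -2 is a root of multiplicity 2), multiply the trial by t^2. Try q_p = A*t^2*exp(-2*t). Substituting into the equation and dividing by exp(-2*t) gives A = -1, so q_p = -t^2*exp(-2*t).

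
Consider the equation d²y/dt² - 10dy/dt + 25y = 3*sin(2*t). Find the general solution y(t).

y = 60*cos(2*t)/841 + 63*sin(2*t)/841 + C1*exp(5*t) + C2*t*exp(5*t)

Characteristic equation r² - 10r + 25 = 0 has discriminant (-10)² - 4·(25) = 0, so r = 5 is a repeated root.
Hence y_h = (C1 + C2*t)*exp(5*t).
Try y_p = A*cos(2*t) + B*sin(2*t). Substituting and equating the coefficients of cos(2t) and sin(2t) gives A = 60/841, B = 63/841, so y_p = 60*cos(2*t)/841 + 63*sin(2*t)/841.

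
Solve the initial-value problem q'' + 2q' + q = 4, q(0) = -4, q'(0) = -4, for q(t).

q = 4 - 8*exp(-t) - 12*t*exp(-t)

Characteristic equation r² + 2r + 1 = 0 has discriminant (2)² - 4·(1) = 0, so r = -1 is a repeated root.
Hence q_h = (C1 + C2*t)*exp(-t).
For the particular solution try q_p = A0. Substituting and matching coefficients of each power of t gives A0 = 4, so q_p = 4.
General solution: q = 4 + C1*exp(-t) + C2*t*exp(-t).
Apply the initial conditions: q(0) = 4 + C1 = -4 and q'(0) = C2 - C1 = -4. Solving gives C1 = -8, C2 = -12.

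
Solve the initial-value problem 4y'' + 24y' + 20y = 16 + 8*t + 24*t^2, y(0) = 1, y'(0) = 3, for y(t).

Divide through by 4: y'' + 6y' + 5y = 4 + 2*t + 6*t^2.
Characteristic equation r² + 6r + 5 = 0 factors as (r + 1)(r + 5) = 0, so r = -1, -5.
Hence y_h = C1*exp(-t) + C2*exp(-5*t).
For the particular solution try y_p = A0 + A1*t + A2*t^2. Substituting and matching coefficients of each power of t gives A0 = 412/125, A1 = -62/25, A2 = 6/5, so y_p = 412/125 - 62*t/25 + 6*t^2/5.
General solution: y = 412/125 - 62*t/25 + 6*t^2/5 + C1*exp(-t) + C2*exp(-5*t).
Apply the initial conditions: y(0) = 412/125 + C1 + C2 = 1 and y'(0) = -62/25 - C1 - 5*C2 = 3. Solving gives C1 = -3/2, C2 = -199/250.

y = 412/125 - 199*exp(-5*t)/250 - 62*t/25 - 3*exp(-t)/2 + 6*t**2/5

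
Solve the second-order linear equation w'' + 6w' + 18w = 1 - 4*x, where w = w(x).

w = 7/54 - 2*x/9 + C1*cos(3*x)*exp(-3*x) + C2*exp(-3*x)*sin(3*x)

Characteristic equation r² + 6r + 18 = 0 has discriminant (6)² - 4·(18) = -36 < 0, so r = -3 ± 3i.
Hence w_h = C1*cos(3*x)*exp(-3*x) + C2*exp(-3*x)*sin(3*x).
For the particular solution try w_p = A0 + A1*x. Substituting and matching coefficients of each power of x gives A0 = 7/54, A1 = -2/9, so w_p = 7/54 - 2*x/9.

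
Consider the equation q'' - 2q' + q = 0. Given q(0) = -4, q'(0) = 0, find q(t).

Characteristic equation r² - 2r + 1 = 0 has discriminant (-2)² - 4·(1) = 0, so r = 1 is a repeated root.
Hence q_h = (C1 + C2*t)*exp(t).
Apply the initial conditions: q(0) = C1 = -4 and q'(0) = C1 + C2 = 0. Solving gives C1 = -4, C2 = 4.

q = -4*exp(t) + 4*t*exp(t)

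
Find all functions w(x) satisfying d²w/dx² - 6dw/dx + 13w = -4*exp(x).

w = -exp(x)/2 + C1*cos(2*x)*exp(3*x) + C2*exp(3*x)*sin(2*x)

Characteristic equation r² - 6r + 13 = 0 has discriminant (-6)² - 4·(13) = -16 < 0, so r = 3 ± 2i.
Hence w_h = C1*cos(2*x)*exp(3*x) + C2*exp(3*x)*sin(2*x).
Try w_p = A*exp(x). Substituting into the equation and dividing by exp(x) gives A = -1/2, so w_p = -exp(x)/2.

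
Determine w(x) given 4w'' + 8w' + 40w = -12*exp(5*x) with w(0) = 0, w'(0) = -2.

Divide through by 4: w'' + 2w' + 10w = -3*exp(5*x).
Characteristic equation r² + 2r + 10 = 0 has discriminant (2)² - 4·(10) = -36 < 0, so r = -1 ± 3i.
Hence w_h = C1*cos(3*x)*exp(-x) + C2*exp(-x)*sin(3*x).
Try w_p = A*exp(5*x). Substituting into the equation and dividing by exp(5*x) gives A = -1/15, so w_p = -exp(5*x)/15.
General solution: w = -exp(5*x)/15 + C1*cos(3*x)*exp(-x) + C2*exp(-x)*sin(3*x).
Apply the initial conditions: w(0) = -1/15 + C1 = 0 and w'(0) = -1/3 - C1 + 3*C2 = -2. Solving gives C1 = 1/15, C2 = -8/15.

w = -exp(5*x)/15 - 8*exp(-x)*sin(3*x)/15 + cos(3*x)*exp(-x)/15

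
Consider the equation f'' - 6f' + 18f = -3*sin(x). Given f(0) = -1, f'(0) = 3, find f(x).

Characteristic equation r² - 6r + 18 = 0 has discriminant (-6)² - 4·(18) = -36 < 0, so r = 3 ± 3i.
Hence f_h = C1*cos(3*x)*exp(3*x) + C2*exp(3*x)*sin(3*x).
Try f_p = A*cos(x) + B*sin(x). Substituting and equating the coefficients of cos(x) and sin(x) gives A = -18/325, B = -51/325, so f_p = -51*sin(x)/325 - 18*cos(x)/325.
General solution: f = -51*sin(x)/325 - 18*cos(x)/325 + C1*cos(3*x)*exp(3*x) + C2*exp(3*x)*sin(3*x).
Apply the initial conditions: f(0) = -18/325 + C1 = -1 and f'(0) = -51/325 + 3*C1 + 3*C2 = 3. Solving gives C1 = -307/325, C2 = 649/325.

f = -51*sin(x)/325 - 18*cos(x)/325 - 307*cos(3*x)*exp(3*x)/325 + 649*exp(3*x)*sin(3*x)/325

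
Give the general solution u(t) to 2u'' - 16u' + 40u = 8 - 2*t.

u = 9/50 - t/20 + C1*cos(2*t)*exp(4*t) + C2*exp(4*t)*sin(2*t)

Divide through by 2: u'' - 8u' + 20u = 4 - t.
Characteristic equation r² - 8r + 20 = 0 has discriminant (-8)² - 4·(20) = -16 < 0, so r = 4 ± 2i.
Hence u_h = C1*cos(2*t)*exp(4*t) + C2*exp(4*t)*sin(2*t).
For the particular solution try u_p = A0 + A1*t. Substituting and matching coefficients of each power of t gives A0 = 9/50, A1 = -1/20, so u_p = 9/50 - t/20.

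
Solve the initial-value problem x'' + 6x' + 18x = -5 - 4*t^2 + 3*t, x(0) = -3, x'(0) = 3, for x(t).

x = -29/81 - 2*t**2/9 + 17*t/54 - 283*exp(-3*t)*sin(3*t)/162 - 214*cos(3*t)*exp(-3*t)/81

Characteristic equation r² + 6r + 18 = 0 has discriminant (6)² - 4·(18) = -36 < 0, so r = -3 ± 3i.
Hence x_h = C1*cos(3*t)*exp(-3*t) + C2*exp(-3*t)*sin(3*t).
For the particular solution try x_p = A0 + A1*t + A2*t^2. Substituting and matching coefficients of each power of t gives A0 = -29/81, A1 = 17/54, A2 = -2/9, so x_p = -29/81 - 2*t^2/9 + 17*t/54.
General solution: x = -29/81 - 2*t^2/9 + 17*t/54 + C1*cos(3*t)*exp(-3*t) + C2*exp(-3*t)*sin(3*t).
Apply the initial conditions: x(0) = -29/81 + C1 = -3 and x'(0) = 17/54 - 3*C1 + 3*C2 = 3. Solving gives C1 = -214/81, C2 = -283/162.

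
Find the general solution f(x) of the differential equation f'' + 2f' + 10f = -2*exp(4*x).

f = -exp(4*x)/17 + C1*cos(3*x)*exp(-x) + C2*exp(-x)*sin(3*x)

Characteristic equation r² + 2r + 10 = 0 has discriminant (2)² - 4·(10) = -36 < 0, so r = -1 ± 3i.
Hence f_h = C1*cos(3*x)*exp(-x) + C2*exp(-x)*sin(3*x).
Try f_p = A*exp(4*x). Substituting into the equation and dividing by exp(4*x) gives A = -1/17, so f_p = -exp(4*x)/17.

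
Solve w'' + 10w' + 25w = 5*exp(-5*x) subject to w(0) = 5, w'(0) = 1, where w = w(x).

Characteristic equation r² + 10r + 25 = 0 has discriminant (10)² - 4·(25) = 0, so r = -5 is a repeated root.
Hence w_h = (C1 + C2*x)*exp(-5*x).
Since exp(-5*x) solves the homogeneous equation (r = -5 is a root of multiplicity 2), multiply the trial by x^2. Try w_p = A*x^2*exp(-5*x). Substituting into the equation and dividing by exp(-5*x) gives A = 5/2, so w_p = 5*x^2*exp(-5*x)/2.
General solution: w = C1*exp(-5*x) + 5*x^2*exp(-5*x)/2 + C2*x*exp(-5*x).
Apply the initial conditions: w(0) = C1 = 5 and w'(0) = C2 - 5*C1 = 1. Solving gives C1 = 5, C2 = 26.

w = 5*exp(-5*x) + 26*x*exp(-5*x) + 5*x**2*exp(-5*x)/2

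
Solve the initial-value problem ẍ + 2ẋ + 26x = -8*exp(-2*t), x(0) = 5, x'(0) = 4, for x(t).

Characteristic equation r² + 2r + 26 = 0 has discriminant (2)² - 4·(26) = -100 < 0, so r = -1 ± 5i.
Hence x_h = C1*cos(5*t)*exp(-t) + C2*exp(-t)*sin(5*t).
Try x_p = A*exp(-2*t). Substituting into the equation and dividing by exp(-2*t) gives A = -4/13, so x_p = -4*exp(-2*t)/13.
General solution: x = -4*exp(-2*t)/13 + C1*cos(5*t)*exp(-t) + C2*exp(-t)*sin(5*t).
Apply the initial conditions: x(0) = -4/13 + C1 = 5 and x'(0) = 8/13 - C1 + 5*C2 = 4. Solving gives C1 = 69/13, C2 = 113/65.

x = -4*exp(-2*t)/13 + 69*cos(5*t)*exp(-t)/13 + 113*exp(-t)*sin(5*t)/65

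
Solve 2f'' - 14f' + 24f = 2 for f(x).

Divide through by 2: f'' - 7f' + 12f = 1.
Characteristic equation r² - 7r + 12 = 0 factors as (r - 3)(r - 4) = 0, so r = 3, 4.
Hence f_h = C1*exp(3*x) + C2*exp(4*x).
For the particular solution try f_p = A0. Substituting and matching coefficients of each power of x gives A0 = 1/12, so f_p = 1/12.

f = 1/12 + C1*exp(3*x) + C2*exp(4*x)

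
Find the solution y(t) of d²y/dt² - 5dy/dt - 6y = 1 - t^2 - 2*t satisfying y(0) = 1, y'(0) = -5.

y = -17/108 - 421*exp(6*t)/756 + t**2/6 + t/18 + 12*exp(-t)/7

Characteristic equation r² - 5r - 6 = 0 factors as (r - 6)(r + 1) = 0, so r = 6, -1.
Hence y_h = C1*exp(6*t) + C2*exp(-t).
For the particular solution try y_p = A0 + A1*t + A2*t^2. Substituting and matching coefficients of each power of t gives A0 = -17/108, A1 = 1/18, A2 = 1/6, so y_p = -17/108 + t^2/6 + t/18.
General solution: y = -17/108 + t^2/6 + t/18 + C1*exp(6*t) + C2*exp(-t).
Apply the initial conditions: y(0) = -17/108 + C1 + C2 = 1 and y'(0) = 1/18 - C2 + 6*C1 = -5. Solving gives C1 = -421/756, C2 = 12/7.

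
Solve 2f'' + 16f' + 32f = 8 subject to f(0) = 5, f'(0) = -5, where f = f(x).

f = 1/4 + 19*exp(-4*x)/4 + 14*x*exp(-4*x)

Divide through by 2: f'' + 8f' + 16f = 4.
Characteristic equation r² + 8r + 16 = 0 has discriminant (8)² - 4·(16) = 0, so r = -4 is a repeated root.
Hence f_h = (C1 + C2*x)*exp(-4*x).
For the particular solution try f_p = A0. Substituting and matching coefficients of each power of x gives A0 = 1/4, so f_p = 1/4.
General solution: f = 1/4 + C1*exp(-4*x) + C2*x*exp(-4*x).
Apply the initial conditions: f(0) = 1/4 + C1 = 5 and f'(0) = C2 - 4*C1 = -5. Solving gives C1 = 19/4, C2 = 14.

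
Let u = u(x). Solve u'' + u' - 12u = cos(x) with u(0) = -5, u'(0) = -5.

Characteristic equation r² + r - 12 = 0 factors as (r - 3)(r + 4) = 0, so r = 3, -4.
Hence u_h = C1*exp(3*x) + C2*exp(-4*x).
Try u_p = A*cos(x) + B*sin(x). Substituting and equating the coefficients of cos(x) and sin(x) gives A = -13/170, B = 1/170, so u_p = -13*cos(x)/170 + sin(x)/170.
General solution: u = -13*cos(x)/170 + sin(x)/170 + C1*exp(3*x) + C2*exp(-4*x).
Apply the initial conditions: u(0) = -13/170 + C1 + C2 = -5 and u'(0) = 1/170 - 4*C2 + 3*C1 = -5. Solving gives C1 = -247/70, C2 = -166/119.

u = -247*exp(3*x)/70 - 166*exp(-4*x)/119 - 13*cos(x)/170 + sin(x)/170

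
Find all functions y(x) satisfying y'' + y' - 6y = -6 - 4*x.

Characteristic equation r² + r - 6 = 0 factors as (r + 3)(r - 2) = 0, so r = -3, 2.
Hence y_h = C1*exp(-3*x) + C2*exp(2*x).
For the particular solution try y_p = A0 + A1*x. Substituting and matching coefficients of each power of x gives A0 = 10/9, A1 = 2/3, so y_p = 10/9 + 2*x/3.

y = 10/9 + 2*x/3 + C1*exp(-3*x) + C2*exp(2*x)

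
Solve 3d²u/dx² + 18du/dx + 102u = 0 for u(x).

u = C1*cos(5*x)*exp(-3*x) + C2*exp(-3*x)*sin(5*x)

Divide through by 3: u'' + 6u' + 34u = 0.
Characteristic equation r² + 6r + 34 = 0 has discriminant (6)² - 4·(34) = -100 < 0, so r = -3 ± 5i.
Hence u_h = C1*cos(5*x)*exp(-3*x) + C2*exp(-3*x)*sin(5*x).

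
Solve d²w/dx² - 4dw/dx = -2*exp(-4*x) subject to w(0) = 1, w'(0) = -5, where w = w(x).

w = 19/8 - 21*exp(4*x)/16 - exp(-4*x)/16

Characteristic equation r² - 4r = 0 factors as (r - 4)r = 0, so r = 4, 0.
Hence w_h = C1*exp(4*x) + C2.
Try w_p = A*exp(-4*x). Substituting into the equation and dividing by exp(-4*x) gives A = -1/16, so w_p = -exp(-4*x)/16.
General solution: w = C2 - exp(-4*x)/16 + C1*exp(4*x).
Apply the initial conditions: w(0) = -1/16 + C1 + C2 = 1 and w'(0) = 1/4 + 4*C1 = -5. Solving gives C1 = -21/16, C2 = 19/8.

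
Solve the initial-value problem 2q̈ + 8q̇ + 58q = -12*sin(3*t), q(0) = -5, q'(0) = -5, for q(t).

Divide through by 2: q'' + 4q' + 29q = -6*sin(3*t).
Characteristic equation r² + 4r + 29 = 0 has discriminant (4)² - 4·(29) = -100 < 0, so r = -2 ± 5i.
Hence q_h = C1*cos(5*t)*exp(-2*t) + C2*exp(-2*t)*sin(5*t).
Try q_p = A*cos(3*t) + B*sin(3*t). Substituting and equating the coefficients of cos(3t) and sin(3t) gives A = 9/68, B = -15/68, so q_p = -15*sin(3*t)/68 + 9*cos(3*t)/68.
General solution: q = -15*sin(3*t)/68 + 9*cos(3*t)/68 + C1*cos(5*t)*exp(-2*t) + C2*exp(-2*t)*sin(5*t).
Apply the initial conditions: q(0) = 9/68 + C1 = -5 and q'(0) = -45/68 - 2*C1 + 5*C2 = -5. Solving gives C1 = -349/68, C2 = -993/340.

q = -15*sin(3*t)/68 + 9*cos(3*t)/68 - 993*exp(-2*t)*sin(5*t)/340 - 349*cos(5*t)*exp(-2*t)/68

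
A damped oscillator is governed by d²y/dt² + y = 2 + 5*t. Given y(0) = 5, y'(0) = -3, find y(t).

y = 2 - 8*sin(t) + 3*cos(t) + 5*t

Characteristic equation r² + 1 = 0 has discriminant (0)² - 4·(1) = -4 < 0, so r = ± i.
Hence y_h = C1*cos(t) + C2*sin(t).
For the particular solution try y_p = A0 + A1*t. Substituting and matching coefficients of each power of t gives A0 = 2, A1 = 5, so y_p = 2 + 5*t.
General solution: y = 2 + 5*t + C1*cos(t) + C2*sin(t).
Apply the initial conditions: y(0) = 2 + C1 = 5 and y'(0) = 5 + C2 = -3. Solving gives C1 = 3, C2 = -8.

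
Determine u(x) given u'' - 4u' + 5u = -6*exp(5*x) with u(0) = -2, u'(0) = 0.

u = -3*exp(5*x)/5 - 7*cos(x)*exp(2*x)/5 + 29*exp(2*x)*sin(x)/5

Characteristic equation r² - 4r + 5 = 0 has discriminant (-4)² - 4·(5) = -4 < 0, so r = 2 ± i.
Hence u_h = C1*cos(x)*exp(2*x) + C2*exp(2*x)*sin(x).
Try u_p = A*exp(5*x). Substituting into the equation and dividing by exp(5*x) gives A = -3/5, so u_p = -3*exp(5*x)/5.
General solution: u = -3*exp(5*x)/5 + C1*cos(x)*exp(2*x) + C2*exp(2*x)*sin(x).
Apply the initial conditions: u(0) = -3/5 + C1 = -2 and u'(0) = -3 + C2 + 2*C1 = 0. Solving gives C1 = -7/5, C2 = 29/5.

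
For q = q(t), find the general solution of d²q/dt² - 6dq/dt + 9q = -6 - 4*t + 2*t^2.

Characteristic equation r² - 6r + 9 = 0 has discriminant (-6)² - 4·(9) = 0, so r = 3 is a repeated root.
Hence q_h = (C1 + C2*t)*exp(3*t).
For the particular solution try q_p = A0 + A1*t + A2*t^2. Substituting and matching coefficients of each power of t gives A0 = -22/27, A1 = -4/27, A2 = 2/9, so q_p = -22/27 - 4*t/27 + 2*t^2/9.

q = -22/27 - 4*t/27 + 2*t**2/9 + C1*exp(3*t) + C2*t*exp(3*t)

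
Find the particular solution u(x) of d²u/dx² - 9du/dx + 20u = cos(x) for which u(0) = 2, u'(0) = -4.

Characteristic equation r² - 9r + 20 = 0 factors as (r - 4)(r - 5) = 0, so r = 4, 5.
Hence u_h = C1*exp(4*x) + C2*exp(5*x).
Try u_p = A*cos(x) + B*sin(x). Substituting and equating the coefficients of cos(x) and sin(x) gives A = 19/442, B = -9/442, so u_p = -9*sin(x)/442 + 19*cos(x)/442.
General solution: u = -9*sin(x)/442 + 19*cos(x)/442 + C1*exp(4*x) + C2*exp(5*x).
Apply the initial conditions: u(0) = 19/442 + C1 + C2 = 2 and u'(0) = -9/442 + 4*C1 + 5*C2 = -4. Solving gives C1 = 234/17, C2 = -307/26.

u = -307*exp(5*x)/26 - 9*sin(x)/442 + 19*cos(x)/442 + 234*exp(4*x)/17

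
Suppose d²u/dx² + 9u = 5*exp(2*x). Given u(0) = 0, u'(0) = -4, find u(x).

u = -62*sin(3*x)/39 - 5*cos(3*x)/13 + 5*exp(2*x)/13

Characteristic equation r² + 9 = 0 has discriminant (0)² - 4·(9) = -36 < 0, so r = ± 3i.
Hence u_h = C1*cos(3*x) + C2*sin(3*x).
Try u_p = A*exp(2*x). Substituting into the equation and dividing by exp(2*x) gives A = 5/13, so u_p = 5*exp(2*x)/13.
General solution: u = 5*exp(2*x)/13 + C1*cos(3*x) + C2*sin(3*x).
Apply the initial conditions: u(0) = 5/13 + C1 = 0 and u'(0) = 10/13 + 3*C2 = -4. Solving gives C1 = -5/13, C2 = -62/39.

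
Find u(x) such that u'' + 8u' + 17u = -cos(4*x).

Characteristic equation r² + 8r + 17 = 0 has discriminant (8)² - 4·(17) = -4 < 0, so r = -4 ± i.
Hence u_h = C1*cos(x)*exp(-4*x) + C2*exp(-4*x)*sin(x).
Try u_p = A*cos(4*x) + B*sin(4*x). Substituting and equating the coefficients of cos(4x) and sin(4x) gives A = -1/1025, B = -32/1025, so u_p = -32*sin(4*x)/1025 - cos(4*x)/1025.

u = -32*sin(4*x)/1025 - cos(4*x)/1025 + C1*cos(x)*exp(-4*x) + C2*exp(-4*x)*sin(x)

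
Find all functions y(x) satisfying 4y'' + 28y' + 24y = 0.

y = C1*exp(-6*x) + C2*exp(-x)

Divide through by 4: y'' + 7y' + 6y = 0.
Characteristic equation r² + 7r + 6 = 0 factors as (r + 6)(r + 1) = 0, so r = -6, -1.
Hence y_h = C1*exp(-6*x) + C2*exp(-x).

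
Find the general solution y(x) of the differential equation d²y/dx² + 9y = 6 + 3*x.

Characteristic equation r² + 9 = 0 has discriminant (0)² - 4·(9) = -36 < 0, so r = ± 3i.
Hence y_h = C1*cos(3*x) + C2*sin(3*x).
For the particular solution try y_p = A0 + A1*x. Substituting and matching coefficients of each power of x gives A0 = 2/3, A1 = 1/3, so y_p = 2/3 + x/3.

y = 2/3 + x/3 + C1*cos(3*x) + C2*sin(3*x)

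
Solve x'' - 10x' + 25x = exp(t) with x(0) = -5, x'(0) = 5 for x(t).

x = -81*exp(5*t)/16 + exp(t)/16 + 121*t*exp(5*t)/4

Characteristic equation r² - 10r + 25 = 0 has discriminant (-10)² - 4·(25) = 0, so r = 5 is a repeated root.
Hence x_h = (C1 + C2*t)*exp(5*t).
Try x_p = A*exp(t). Substituting into the equation and dividing by exp(t) gives A = 1/16, so x_p = exp(t)/16.
General solution: x = exp(t)/16 + C1*exp(5*t) + C2*t*exp(5*t).
Apply the initial conditions: x(0) = 1/16 + C1 = -5 and x'(0) = 1/16 + C2 + 5*C1 = 5. Solving gives C1 = -81/16, C2 = 121/4.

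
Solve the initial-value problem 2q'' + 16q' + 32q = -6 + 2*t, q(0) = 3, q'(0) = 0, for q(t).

q = -7/32 + t/16 + 103*exp(-4*t)/32 + 205*t*exp(-4*t)/16

Divide through by 2: q'' + 8q' + 16q = -3 + t.
Characteristic equation r² + 8r + 16 = 0 has discriminant (8)² - 4·(16) = 0, so r = -4 is a repeated root.
Hence q_h = (C1 + C2*t)*exp(-4*t).
For the particular solution try q_p = A0 + A1*t. Substituting and matching coefficients of each power of t gives A0 = -7/32, A1 = 1/16, so q_p = -7/32 + t/16.
General solution: q = -7/32 + t/16 + C1*exp(-4*t) + C2*t*exp(-4*t).
Apply the initial conditions: q(0) = -7/32 + C1 = 3 and q'(0) = 1/16 + C2 - 4*C1 = 0. Solving gives C1 = 103/32, C2 = 205/16.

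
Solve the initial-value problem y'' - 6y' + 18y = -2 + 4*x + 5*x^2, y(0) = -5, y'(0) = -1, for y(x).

y = -1/162 + 5*x**2/18 + 11*x/27 - 809*cos(3*x)*exp(3*x)/162 + 733*exp(3*x)*sin(3*x)/162

Characteristic equation r² - 6r + 18 = 0 has discriminant (-6)² - 4·(18) = -36 < 0, so r = 3 ± 3i.
Hence y_h = C1*cos(3*x)*exp(3*x) + C2*exp(3*x)*sin(3*x).
For the particular solution try y_p = A0 + A1*x + A2*x^2. Substituting and matching coefficients of each power of x gives A0 = -1/162, A1 = 11/27, A2 = 5/18, so y_p = -1/162 + 5*x^2/18 + 11*x/27.
General solution: y = -1/162 + 5*x^2/18 + 11*x/27 + C1*cos(3*x)*exp(3*x) + C2*exp(3*x)*sin(3*x).
Apply the initial conditions: y(0) = -1/162 + C1 = -5 and y'(0) = 11/27 + 3*C1 + 3*C2 = -1. Solving gives C1 = -809/162, C2 = 733/162.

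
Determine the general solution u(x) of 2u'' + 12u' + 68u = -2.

u = -1/34 + C1*cos(5*x)*exp(-3*x) + C2*exp(-3*x)*sin(5*x)

Divide through by 2: u'' + 6u' + 34u = -1.
Characteristic equation r² + 6r + 34 = 0 has discriminant (6)² - 4·(34) = -100 < 0, so r = -3 ± 5i.
Hence u_h = C1*cos(5*x)*exp(-3*x) + C2*exp(-3*x)*sin(5*x).
For the particular solution try u_p = A0. Substituting and matching coefficients of each power of x gives A0 = -1/34, so u_p = -1/34.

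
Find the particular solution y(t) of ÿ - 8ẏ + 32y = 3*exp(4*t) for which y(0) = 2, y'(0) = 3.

Characteristic equation r² - 8r + 32 = 0 has discriminant (-8)² - 4·(32) = -64 < 0, so r = 4 ± 4i.
Hence y_h = C1*cos(4*t)*exp(4*t) + C2*exp(4*t)*sin(4*t).
Try y_p = A*exp(4*t). Substituting into the equation and dividing by exp(4*t) gives A = 3/16, so y_p = 3*exp(4*t)/16.
General solution: y = 3*exp(4*t)/16 + C1*cos(4*t)*exp(4*t) + C2*exp(4*t)*sin(4*t).
Apply the initial conditions: y(0) = 3/16 + C1 = 2 and y'(0) = 3/4 + 4*C1 + 4*C2 = 3. Solving gives C1 = 29/16, C2 = -5/4.

y = 3*exp(4*t)/16 - 5*exp(4*t)*sin(4*t)/4 + 29*cos(4*t)*exp(4*t)/16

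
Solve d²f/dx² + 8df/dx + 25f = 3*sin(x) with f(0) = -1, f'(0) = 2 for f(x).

Characteristic equation r² + 8r + 25 = 0 has discriminant (8)² - 4·(25) = -36 < 0, so r = -4 ± 3i.
Hence f_h = C1*cos(3*x)*exp(-4*x) + C2*exp(-4*x)*sin(3*x).
Try f_p = A*cos(x) + B*sin(x). Substituting and equating the coefficients of cos(x) and sin(x) gives A = -3/80, B = 9/80, so f_p = -3*cos(x)/80 + 9*sin(x)/80.
General solution: f = -3*cos(x)/80 + 9*sin(x)/80 + C1*cos(3*x)*exp(-4*x) + C2*exp(-4*x)*sin(3*x).
Apply the initial conditions: f(0) = -3/80 + C1 = -1 and f'(0) = 9/80 - 4*C1 + 3*C2 = 2. Solving gives C1 = -77/80, C2 = -157/240.

f = -3*cos(x)/80 + 9*sin(x)/80 - 157*exp(-4*x)*sin(3*x)/240 - 77*cos(3*x)*exp(-4*x)/80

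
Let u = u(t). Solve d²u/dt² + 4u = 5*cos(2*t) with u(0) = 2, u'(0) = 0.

Characteristic equation r² + 4 = 0 has discriminant (0)² - 4·(4) = -16 < 0, so r = ± 2i.
Hence u_h = C1*cos(2*t) + C2*sin(2*t).
Since ±2i are characteristic roots, multiply the trial by t. Try u_p = t*(A*cos(2*t) + B*sin(2*t)). Substituting and equating the coefficients of cos(2t) and sin(2t) gives A = 0, B = 5/4, so u_p = 5*t*sin(2*t)/4.
General solution: u = C1*cos(2*t) + C2*sin(2*t) + 5*t*sin(2*t)/4.
Apply the initial conditions: u(0) = C1 = 2 and u'(0) = 2*C2 = 0. Solving gives C1 = 2, C2 = 0.

u = 2*cos(2*t) + 5*t*sin(2*t)/4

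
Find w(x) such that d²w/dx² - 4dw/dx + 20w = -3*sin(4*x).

Characteristic equation r² - 4r + 20 = 0 has discriminant (-4)² - 4·(20) = -64 < 0, so r = 2 ± 4i.
Hence w_h = C1*cos(4*x)*exp(2*x) + C2*exp(2*x)*sin(4*x).
Try w_p = A*cos(4*x) + B*sin(4*x). Substituting and equating the coefficients of cos(4x) and sin(4x) gives A = -3/17, B = -3/68, so w_p = -3*cos(4*x)/17 - 3*sin(4*x)/68.

w = -3*cos(4*x)/17 - 3*sin(4*x)/68 + C1*cos(4*x)*exp(2*x) + C2*exp(2*x)*sin(4*x)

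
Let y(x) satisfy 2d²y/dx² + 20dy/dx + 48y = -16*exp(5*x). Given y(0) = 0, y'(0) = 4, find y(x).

y = -26*exp(-6*x)/11 - 8*exp(5*x)/99 + 22*exp(-4*x)/9

Divide through by 2: y'' + 10y' + 24y = -8*exp(5*x).
Characteristic equation r² + 10r + 24 = 0 factors as (r + 4)(r + 6) = 0, so r = -4, -6.
Hence y_h = C1*exp(-4*x) + C2*exp(-6*x).
Try y_p = A*exp(5*x). Substituting into the equation and dividing by exp(5*x) gives A = -8/99, so y_p = -8*exp(5*x)/99.
General solution: y = -8*exp(5*x)/99 + C1*exp(-4*x) + C2*exp(-6*x).
Apply the initial conditions: y(0) = -8/99 + C1 + C2 = 0 and y'(0) = -40/99 - 6*C2 - 4*C1 = 4. Solving gives C1 = 22/9, C2 = -26/11.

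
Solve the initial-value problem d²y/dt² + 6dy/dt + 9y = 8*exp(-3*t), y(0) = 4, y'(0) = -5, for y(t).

Characteristic equation r² + 6r + 9 = 0 has discriminant (6)² - 4·(9) = 0, so r = -3 is a repeated root.
Hence y_h = (C1 + C2*t)*exp(-3*t).
Since exp(-3*t) solves the homogeneous equation (r = -3 is a root of multiplicity 2), multiply the trial by t^2. Try y_p = A*t^2*exp(-3*t). Substituting into the equation and dividing by exp(-3*t) gives A = 4, so y_p = 4*t^2*exp(-3*t).
General solution: y = C1*exp(-3*t) + 4*t^2*exp(-3*t) + C2*t*exp(-3*t).
Apply the initial conditions: y(0) = C1 = 4 and y'(0) = C2 - 3*C1 = -5. Solving gives C1 = 4, C2 = 7.

y = 4*exp(-3*t) + 4*t**2*exp(-3*t) + 7*t*exp(-3*t)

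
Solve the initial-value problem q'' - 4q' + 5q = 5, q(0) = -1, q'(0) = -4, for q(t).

q = 1 - 2*cos(t)*exp(2*t)

Characteristic equation r² - 4r + 5 = 0 has discriminant (-4)² - 4·(5) = -4 < 0, so r = 2 ± i.
Hence q_h = C1*cos(t)*exp(2*t) + C2*exp(2*t)*sin(t).
For the particular solution try q_p = A0. Substituting and matching coefficients of each power of t gives A0 = 1, so q_p = 1.
General solution: q = 1 + C1*cos(t)*exp(2*t) + C2*exp(2*t)*sin(t).
Apply the initial conditions: q(0) = 1 + C1 = -1 and q'(0) = C2 + 2*C1 = -4. Solving gives C1 = -2, C2 = 0.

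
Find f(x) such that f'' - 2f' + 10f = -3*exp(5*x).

f = -3*exp(5*x)/25 + C1*cos(3*x)*exp(x) + C2*exp(x)*sin(3*x)

Characteristic equation r² - 2r + 10 = 0 has discriminant (-2)² - 4·(10) = -36 < 0, so r = 1 ± 3i.
Hence f_h = C1*cos(3*x)*exp(x) + C2*exp(x)*sin(3*x).
Try f_p = A*exp(5*x). Substituting into the equation and dividing by exp(5*x) gives A = -3/25, so f_p = -3*exp(5*x)/25.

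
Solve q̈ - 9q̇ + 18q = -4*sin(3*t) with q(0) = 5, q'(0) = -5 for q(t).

q = -304*exp(6*t)/45 - 2*cos(3*t)/15 - 2*sin(3*t)/45 + 107*exp(3*t)/9

Characteristic equation r² - 9r + 18 = 0 factors as (r - 3)(r - 6) = 0, so r = 3, 6.
Hence q_h = C1*exp(3*t) + C2*exp(6*t).
Try q_p = A*cos(3*t) + B*sin(3*t). Substituting and equating the coefficients of cos(3t) and sin(3t) gives A = -2/15, B = -2/45, so q_p = -2*cos(3*t)/15 - 2*sin(3*t)/45.
General solution: q = -2*cos(3*t)/15 - 2*sin(3*t)/45 + C1*exp(3*t) + C2*exp(6*t).
Apply the initial conditions: q(0) = -2/15 + C1 + C2 = 5 and q'(0) = -2/15 + 3*C1 + 6*C2 = -5. Solving gives C1 = 107/9, C2 = -304/45.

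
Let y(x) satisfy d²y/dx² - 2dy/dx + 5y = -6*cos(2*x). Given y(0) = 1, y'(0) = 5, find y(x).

Characteristic equation r² - 2r + 5 = 0 has discriminant (-2)² - 4·(5) = -16 < 0, so r = 1 ± 2i.
Hence y_h = C1*cos(2*x)*exp(x) + C2*exp(x)*sin(2*x).
Try y_p = A*cos(2*x) + B*sin(2*x). Substituting and equating the coefficients of cos(2x) and sin(2x) gives A = -6/17, B = 24/17, so y_p = -6*cos(2*x)/17 + 24*sin(2*x)/17.
General solution: y = -6*cos(2*x)/17 + 24*sin(2*x)/17 + C1*cos(2*x)*exp(x) + C2*exp(x)*sin(2*x).
Apply the initial conditions: y(0) = -6/17 + C1 = 1 and y'(0) = 48/17 + C1 + 2*C2 = 5. Solving gives C1 = 23/17, C2 = 7/17.

y = -6*cos(2*x)/17 + 24*sin(2*x)/17 + 7*exp(x)*sin(2*x)/17 + 23*cos(2*x)*exp(x)/17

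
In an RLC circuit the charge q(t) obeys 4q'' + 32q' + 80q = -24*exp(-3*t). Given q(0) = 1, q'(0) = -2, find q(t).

q = -6*exp(-3*t)/5 + 8*exp(-4*t)*sin(2*t)/5 + 11*cos(2*t)*exp(-4*t)/5

Divide through by 4: q'' + 8q' + 20q = -6*exp(-3*t).
Characteristic equation r² + 8r + 20 = 0 has discriminant (8)² - 4·(20) = -16 < 0, so r = -4 ± 2i.
Hence q_h = C1*cos(2*t)*exp(-4*t) + C2*exp(-4*t)*sin(2*t).
Try q_p = A*exp(-3*t). Substituting into the equation and dividing by exp(-3*t) gives A = -6/5, so q_p = -6*exp(-3*t)/5.
General solution: q = -6*exp(-3*t)/5 + C1*cos(2*t)*exp(-4*t) + C2*exp(-4*t)*sin(2*t).
Apply the initial conditions: q(0) = -6/5 + C1 = 1 and q'(0) = 18/5 - 4*C1 + 2*C2 = -2. Solving gives C1 = 11/5, C2 = 8/5.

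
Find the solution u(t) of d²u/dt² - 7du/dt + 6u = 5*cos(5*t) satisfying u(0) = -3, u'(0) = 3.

u = -551*exp(t)/130 - 175*sin(5*t)/1586 - 95*cos(5*t)/1586 + 396*exp(6*t)/305

Characteristic equation r² - 7r + 6 = 0 factors as (r - 1)(r - 6) = 0, so r = 1, 6.
Hence u_h = C1*exp(t) + C2*exp(6*t).
Try u_p = A*cos(5*t) + B*sin(5*t). Substituting and equating the coefficients of cos(5t) and sin(5t) gives A = -95/1586, B = -175/1586, so u_p = -175*sin(5*t)/1586 - 95*cos(5*t)/1586.
General solution: u = -175*sin(5*t)/1586 - 95*cos(5*t)/1586 + C1*exp(t) + C2*exp(6*t).
Apply the initial conditions: u(0) = -95/1586 + C1 + C2 = -3 and u'(0) = -875/1586 + C1 + 6*C2 = 3. Solving gives C1 = -551/130, C2 = 396/305.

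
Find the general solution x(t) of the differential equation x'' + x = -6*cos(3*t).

Characteristic equation r² + 1 = 0 has discriminant (0)² - 4·(1) = -4 < 0, so r = ± i.
Hence x_h = C1*cos(t) + C2*sin(t).
Try x_p = A*cos(3*t) + B*sin(3*t). Substituting and equating the coefficients of cos(3t) and sin(3t) gives A = 3/4, B = 0, so x_p = 3*cos(3*t)/4.

x = 3*cos(3*t)/4 + C1*cos(t) + C2*sin(t)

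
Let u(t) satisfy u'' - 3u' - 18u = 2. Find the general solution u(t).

Characteristic equation r² - 3r - 18 = 0 factors as (r - 6)(r + 3) = 0, so r = 6, -3.
Hence u_h = C1*exp(6*t) + C2*exp(-3*t).
For the particular solution try u_p = A0. Substituting and matching coefficients of each power of t gives A0 = -1/9, so u_p = -1/9.

u = -1/9 + C1*exp(6*t) + C2*exp(-3*t)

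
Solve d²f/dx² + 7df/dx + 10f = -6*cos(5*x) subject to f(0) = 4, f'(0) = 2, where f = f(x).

Characteristic equation r² + 7r + 10 = 0 factors as (r + 2)(r + 5) = 0, so r = -2, -5.
Hence f_h = C1*exp(-2*x) + C2*exp(-5*x).
Try f_p = A*cos(5*x) + B*sin(5*x). Substituting and equating the coefficients of cos(5x) and sin(5x) gives A = 9/145, B = -21/145, so f_p = -21*sin(5*x)/145 + 9*cos(5*x)/145.
General solution: f = -21*sin(5*x)/145 + 9*cos(5*x)/145 + C1*exp(-2*x) + C2*exp(-5*x).
Apply the initial conditions: f(0) = 9/145 + C1 + C2 = 4 and f'(0) = -21/29 - 5*C2 - 2*C1 = 2. Solving gives C1 = 650/87, C2 = -53/15.

f = -53*exp(-5*x)/15 - 21*sin(5*x)/145 + 9*cos(5*x)/145 + 650*exp(-2*x)/87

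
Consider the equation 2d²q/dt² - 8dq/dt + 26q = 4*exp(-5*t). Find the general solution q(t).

Divide through by 2: q'' - 4q' + 13q = 2*exp(-5*t).
Characteristic equation r² - 4r + 13 = 0 has discriminant (-4)² - 4·(13) = -36 < 0, so r = 2 ± 3i.
Hence q_h = C1*cos(3*t)*exp(2*t) + C2*exp(2*t)*sin(3*t).
Try q_p = A*exp(-5*t). Substituting into the equation and dividing by exp(-5*t) gives A = 1/29, so q_p = exp(-5*t)/29.

q = exp(-5*t)/29 + C1*cos(3*t)*exp(2*t) + C2*exp(2*t)*sin(3*t)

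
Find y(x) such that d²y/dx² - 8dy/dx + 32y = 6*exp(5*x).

y = 6*exp(5*x)/17 + C1*cos(4*x)*exp(4*x) + C2*exp(4*x)*sin(4*x)

Characteristic equation r² - 8r + 32 = 0 has discriminant (-8)² - 4·(32) = -64 < 0, so r = 4 ± 4i.
Hence y_h = C1*cos(4*x)*exp(4*x) + C2*exp(4*x)*sin(4*x).
Try y_p = A*exp(5*x). Substituting into the equation and dividing by exp(5*x) gives A = 6/17, so y_p = 6*exp(5*x)/17.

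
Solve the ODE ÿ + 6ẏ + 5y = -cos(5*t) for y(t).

Characteristic equation r² + 6r + 5 = 0 factors as (r + 1)(r + 5) = 0, so r = -1, -5.
Hence y_h = C1*exp(-t) + C2*exp(-5*t).
Try y_p = A*cos(5*t) + B*sin(5*t). Substituting and equating the coefficients of cos(5t) and sin(5t) gives A = 1/65, B = -3/130, so y_p = -3*sin(5*t)/130 + cos(5*t)/65.

y = -3*sin(5*t)/130 + cos(5*t)/65 + C1*exp(-t) + C2*exp(-5*t)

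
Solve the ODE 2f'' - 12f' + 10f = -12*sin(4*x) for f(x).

Divide through by 2: f'' - 6f' + 5f = -6*sin(4*x).
Characteristic equation r² - 6r + 5 = 0 factors as (r - 1)(r - 5) = 0, so r = 1, 5.
Hence f_h = C1*exp(x) + C2*exp(5*x).
Try f_p = A*cos(4*x) + B*sin(4*x). Substituting and equating the coefficients of cos(4x) and sin(4x) gives A = -144/697, B = 66/697, so f_p = -144*cos(4*x)/697 + 66*sin(4*x)/697.

f = -144*cos(4*x)/697 + 66*sin(4*x)/697 + C1*exp(x) + C2*exp(5*x)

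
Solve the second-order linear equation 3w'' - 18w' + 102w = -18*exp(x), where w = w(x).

Divide through by 3: w'' - 6w' + 34w = -6*exp(x).
Characteristic equation r² - 6r + 34 = 0 has discriminant (-6)² - 4·(34) = -100 < 0, so r = 3 ± 5i.
Hence w_h = C1*cos(5*x)*exp(3*x) + C2*exp(3*x)*sin(5*x).
Try w_p = A*exp(x). Substituting into the equation and dividing by exp(x) gives A = -6/29, so w_p = -6*exp(x)/29.

w = -6*exp(x)/29 + C1*cos(5*x)*exp(3*x) + C2*exp(3*x)*sin(5*x)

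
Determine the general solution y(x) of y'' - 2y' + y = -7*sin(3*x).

Characteristic equation r² - 2r + 1 = 0 has discriminant (-2)² - 4·(1) = 0, so r = 1 is a repeated root.
Hence y_h = (C1 + C2*x)*exp(x).
Try y_p = A*cos(3*x) + B*sin(3*x). Substituting and equating the coefficients of cos(3x) and sin(3x) gives A = -21/50, B = 14/25, so y_p = -21*cos(3*x)/50 + 14*sin(3*x)/25.

y = -21*cos(3*x)/50 + 14*sin(3*x)/25 + C1*exp(x) + C2*x*exp(x)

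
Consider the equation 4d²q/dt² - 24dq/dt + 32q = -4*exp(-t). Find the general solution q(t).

q = -exp(-t)/15 + C1*exp(4*t) + C2*exp(2*t)

Divide through by 4: q'' - 6q' + 8q = -exp(-t).
Characteristic equation r² - 6r + 8 = 0 factors as (r - 4)(r - 2) = 0, so r = 4, 2.
Hence q_h = C1*exp(4*t) + C2*exp(2*t).
Try q_p = A*exp(-t). Substituting into the equation and dividing by exp(-t) gives A = -1/15, so q_p = -exp(-t)/15.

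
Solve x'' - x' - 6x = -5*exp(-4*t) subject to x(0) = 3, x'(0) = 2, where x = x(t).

x = -5*exp(-4*t)/14 + 19*exp(-2*t)/10 + 51*exp(3*t)/35

Characteristic equation r² - r - 6 = 0 factors as (r - 3)(r + 2) = 0, so r = 3, -2.
Hence x_h = C1*exp(3*t) + C2*exp(-2*t).
Try x_p = A*exp(-4*t). Substituting into the equation and dividing by exp(-4*t) gives A = -5/14, so x_p = -5*exp(-4*t)/14.
General solution: x = -5*exp(-4*t)/14 + C1*exp(3*t) + C2*exp(-2*t).
Apply the initial conditions: x(0) = -5/14 + C1 + C2 = 3 and x'(0) = 10/7 - 2*C2 + 3*C1 = 2. Solving gives C1 = 51/35, C2 = 19/10.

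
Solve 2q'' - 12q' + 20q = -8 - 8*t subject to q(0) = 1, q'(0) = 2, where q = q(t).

Divide through by 2: q'' - 6q' + 10q = -4 - 4*t.
Characteristic equation r² - 6r + 10 = 0 has discriminant (-6)² - 4·(10) = -4 < 0, so r = 3 ± i.
Hence q_h = C1*cos(t)*exp(3*t) + C2*exp(3*t)*sin(t).
For the particular solution try q_p = A0 + A1*t. Substituting and matching coefficients of each power of t gives A0 = -16/25, A1 = -2/5, so q_p = -16/25 - 2*t/5.
General solution: q = -16/25 - 2*t/5 + C1*cos(t)*exp(3*t) + C2*exp(3*t)*sin(t).
Apply the initial conditions: q(0) = -16/25 + C1 = 1 and q'(0) = -2/5 + C2 + 3*C1 = 2. Solving gives C1 = 41/25, C2 = -63/25.

q = -16/25 - 2*t/5 - 63*exp(3*t)*sin(t)/25 + 41*cos(t)*exp(3*t)/25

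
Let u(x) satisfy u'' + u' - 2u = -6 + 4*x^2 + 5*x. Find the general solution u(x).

u = -5/4 - 2*x**2 - 9*x/2 + C1*exp(x) + C2*exp(-2*x)

Characteristic equation r² + r - 2 = 0 factors as (r - 1)(r + 2) = 0, so r = 1, -2.
Hence u_h = C1*exp(x) + C2*exp(-2*x).
For the particular solution try u_p = A0 + A1*x + A2*x^2. Substituting and matching coefficients of each power of x gives A0 = -5/4, A1 = -9/2, A2 = -2, so u_p = -5/4 - 2*x^2 - 9*x/2.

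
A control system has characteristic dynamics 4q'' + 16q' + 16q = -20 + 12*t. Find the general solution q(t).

Divide through by 4: q'' + 4q' + 4q = -5 + 3*t.
Characteristic equation r² + 4r + 4 = 0 has discriminant (4)² - 4·(4) = 0, so r = -2 is a repeated root.
Hence q_h = (C1 + C2*t)*exp(-2*t).
For the particular solution try q_p = A0 + A1*t. Substituting and matching coefficients of each power of t gives A0 = -2, A1 = 3/4, so q_p = -2 + 3*t/4.

q = -2 + 3*t/4 + C1*exp(-2*t) + C2*t*exp(-2*t)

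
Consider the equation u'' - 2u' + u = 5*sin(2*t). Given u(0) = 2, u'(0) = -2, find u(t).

u = -3*sin(2*t)/5 + 4*cos(2*t)/5 + 6*exp(t)/5 - 2*t*exp(t)

Characteristic equation r² - 2r + 1 = 0 has discriminant (-2)² - 4·(1) = 0, so r = 1 is a repeated root.
Hence u_h = (C1 + C2*t)*exp(t).
Try u_p = A*cos(2*t) + B*sin(2*t). Substituting and equating the coefficients of cos(2t) and sin(2t) gives A = 4/5, B = -3/5, so u_p = -3*sin(2*t)/5 + 4*cos(2*t)/5.
General solution: u = -3*sin(2*t)/5 + 4*cos(2*t)/5 + C1*exp(t) + C2*t*exp(t).
Apply the initial conditions: u(0) = 4/5 + C1 = 2 and u'(0) = -6/5 + C1 + C2 = -2. Solving gives C1 = 6/5, C2 = -2.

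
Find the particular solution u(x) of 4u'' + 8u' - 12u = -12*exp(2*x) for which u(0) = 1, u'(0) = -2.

Divide through by 4: u'' + 2u' - 3u = -3*exp(2*x).
Characteristic equation r² + 2r - 3 = 0 factors as (r + 3)(r - 1) = 0, so r = -3, 1.
Hence u_h = C1*exp(-3*x) + C2*exp(x).
Try u_p = A*exp(2*x). Substituting into the equation and dividing by exp(2*x) gives A = -3/5, so u_p = -3*exp(2*x)/5.
General solution: u = -3*exp(2*x)/5 + C1*exp(-3*x) + C2*exp(x).
Apply the initial conditions: u(0) = -3/5 + C1 + C2 = 1 and u'(0) = -6/5 + C2 - 3*C1 = -2. Solving gives C1 = 3/5, C2 = 1.

u = -3*exp(2*x)/5 + 3*exp(-3*x)/5 + exp(x)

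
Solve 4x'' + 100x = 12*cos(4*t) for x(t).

Divide through by 4: x'' + 25x = 3*cos(4*t).
Characteristic equation r² + 25 = 0 has discriminant (0)² - 4·(25) = -100 < 0, so r = ± 5i.
Hence x_h = C1*cos(5*t) + C2*sin(5*t).
Try x_p = A*cos(4*t) + B*sin(4*t). Substituting and equating the coefficients of cos(4t) and sin(4t) gives A = 1/3, B = 0, so x_p = cos(4*t)/3.

x = cos(4*t)/3 + C1*cos(5*t) + C2*sin(5*t)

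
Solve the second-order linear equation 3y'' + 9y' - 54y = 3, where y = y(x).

y = -1/18 + C1*exp(3*x) + C2*exp(-6*x)

Divide through by 3: y'' + 3y' - 18y = 1.
Characteristic equation r² + 3r - 18 = 0 factors as (r - 3)(r + 6) = 0, so r = 3, -6.
Hence y_h = C1*exp(3*x) + C2*exp(-6*x).
For the particular solution try y_p = A0. Substituting and matching coefficients of each power of x gives A0 = -1/18, so y_p = -1/18.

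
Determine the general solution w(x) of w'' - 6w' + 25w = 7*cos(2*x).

w = -28*sin(2*x)/195 + 49*cos(2*x)/195 + C1*cos(4*x)*exp(3*x) + C2*exp(3*x)*sin(4*x)

Characteristic equation r² - 6r + 25 = 0 has discriminant (-6)² - 4·(25) = -64 < 0, so r = 3 ± 4i.
Hence w_h = C1*cos(4*x)*exp(3*x) + C2*exp(3*x)*sin(4*x).
Try w_p = A*cos(2*x) + B*sin(2*x). Substituting and equating the coefficients of cos(2x) and sin(2x) gives A = 49/195, B = -28/195, so w_p = -28*sin(2*x)/195 + 49*cos(2*x)/195.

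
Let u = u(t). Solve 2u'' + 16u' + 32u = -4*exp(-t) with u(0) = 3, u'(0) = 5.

Divide through by 2: u'' + 8u' + 16u = -2*exp(-t).
Characteristic equation r² + 8r + 16 = 0 has discriminant (8)² - 4·(16) = 0, so r = -4 is a repeated root.
Hence u_h = (C1 + C2*t)*exp(-4*t).
Try u_p = A*exp(-t). Substituting into the equation and dividing by exp(-t) gives A = -2/9, so u_p = -2*exp(-t)/9.
General solution: u = -2*exp(-t)/9 + C1*exp(-4*t) + C2*t*exp(-4*t).
Apply the initial conditions: u(0) = -2/9 + C1 = 3 and u'(0) = 2/9 + C2 - 4*C1 = 5. Solving gives C1 = 29/9, C2 = 53/3.

u = -2*exp(-t)/9 + 29*exp(-4*t)/9 + 53*t*exp(-4*t)/3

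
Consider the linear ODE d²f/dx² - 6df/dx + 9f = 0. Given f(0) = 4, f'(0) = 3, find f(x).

Characteristic equation r² - 6r + 9 = 0 has discriminant (-6)² - 4·(9) = 0, so r = 3 is a repeated root.
Hence f_h = (C1 + C2*x)*exp(3*x).
Apply the initial conditions: f(0) = C1 = 4 and f'(0) = C2 + 3*C1 = 3. Solving gives C1 = 4, C2 = -9.

f = 4*exp(3*x) - 9*x*exp(3*x)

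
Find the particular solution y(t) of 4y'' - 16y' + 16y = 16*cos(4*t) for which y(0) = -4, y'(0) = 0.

y = -97*exp(2*t)/25 - 4*sin(4*t)/25 - 3*cos(4*t)/25 + 42*t*exp(2*t)/5

Divide through by 4: y'' - 4y' + 4y = 4*cos(4*t).
Characteristic equation r² - 4r + 4 = 0 has discriminant (-4)² - 4·(4) = 0, so r = 2 is a repeated root.
Hence y_h = (C1 + C2*t)*exp(2*t).
Try y_p = A*cos(4*t) + B*sin(4*t). Substituting and equating the coefficients of cos(4t) and sin(4t) gives A = -3/25, B = -4/25, so y_p = -4*sin(4*t)/25 - 3*cos(4*t)/25.
General solution: y = -4*sin(4*t)/25 - 3*cos(4*t)/25 + C1*exp(2*t) + C2*t*exp(2*t).
Apply the initial conditions: y(0) = -3/25 + C1 = -4 and y'(0) = -16/25 + C2 + 2*C1 = 0. Solving gives C1 = -97/25, C2 = 42/5.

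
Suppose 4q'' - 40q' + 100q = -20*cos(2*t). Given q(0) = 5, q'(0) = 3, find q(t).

Divide through by 4: q'' - 10q' + 25q = -5*cos(2*t).
Characteristic equation r² - 10r + 25 = 0 has discriminant (-10)² - 4·(25) = 0, so r = 5 is a repeated root.
Hence q_h = (C1 + C2*t)*exp(5*t).
Try q_p = A*cos(2*t) + B*sin(2*t). Substituting and equating the coefficients of cos(2t) and sin(2t) gives A = -105/841, B = 100/841, so q_p = -105*cos(2*t)/841 + 100*sin(2*t)/841.
General solution: q = -105*cos(2*t)/841 + 100*sin(2*t)/841 + C1*exp(5*t) + C2*t*exp(5*t).
Apply the initial conditions: q(0) = -105/841 + C1 = 5 and q'(0) = 200/841 + C2 + 5*C1 = 3. Solving gives C1 = 4310/841, C2 = -663/29.

q = -105*cos(2*t)/841 + 100*sin(2*t)/841 + 4310*exp(5*t)/841 - 663*t*exp(5*t)/29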